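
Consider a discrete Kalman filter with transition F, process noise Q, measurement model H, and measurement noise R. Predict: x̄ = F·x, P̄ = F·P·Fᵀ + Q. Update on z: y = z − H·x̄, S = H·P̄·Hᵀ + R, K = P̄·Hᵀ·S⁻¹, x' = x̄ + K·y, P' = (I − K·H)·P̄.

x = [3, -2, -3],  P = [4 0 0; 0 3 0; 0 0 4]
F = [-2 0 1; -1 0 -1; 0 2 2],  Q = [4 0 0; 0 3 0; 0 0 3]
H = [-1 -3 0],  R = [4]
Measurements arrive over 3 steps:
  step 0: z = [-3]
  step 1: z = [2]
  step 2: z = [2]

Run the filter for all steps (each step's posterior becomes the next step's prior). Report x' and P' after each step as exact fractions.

step 0: x' = [-927/151, 444/151, -1702/151], P' = [2328/151 -728/151 1784/151; -728/151 292/151 -616/151; 1784/151 -616/151 4425/151]
step 1: x' = [-2318/441, 137968/116865, -522304/116865], P' = [16655/441 -5485/441 18454/441; -5485/441 530291/116865 -1664498/116865; 18454/441 -1664498/116865 6732479/116865]
step 2: x' = [78063172/39860961, -17209478/13286987, 76763704/39860961], P' = [274271691/13286987 -89479605/13286987 271211068/13286987; -89479605/13286987 35072223/13286987 -94451080/13286987; 271211068/13286987 -94451080/13286987 409609239/13286987]

step 0: x̄ = F·x = [-9, 0, -10]
step 0: P̄ = F·P·Fᵀ + Q = [24 4 8; 4 11 -8; 8 -8 31]
step 0: y = z − H·x̄ = [-12]
step 0: S = H·P̄·Hᵀ + R = [151]
step 0: K = P̄·Hᵀ·S⁻¹ = [-36/151; -37/151; 16/151]
step 0: x' = x̄ + K·y = [-927/151, 444/151, -1702/151]
step 0: P' = (I − K·H)·P̄ = [2328/151 -728/151 1784/151; -728/151 292/151 -616/151; 1784/151 -616/151 4425/151]
step 1: x̄ = F·x = [152/151, 2629/151, -2516/151]
step 1: P̄ = F·P·Fᵀ + Q = [7205/151 2015/151 3394/151; 2015/151 10774/151 -9730/151; 3394/151 -9730/151 14393/151]
step 1: y = z − H·x̄ = [8341/151]
step 1: S = H·P̄·Hᵀ + R = [116865/151]
step 1: K = P̄·Hᵀ·S⁻¹ = [-50/441; -34337/116865; 25796/116865]
step 1: x' = x̄ + K·y = [-2318/441, 137968/116865, -522304/116865]
step 1: P' = (I − K·H)·P̄ = [16655/441 -5485/441 18454/441; -5485/441 530291/116865 -1664498/116865; 18454/441 -1664498/116865 6732479/116865]
step 2: x̄ = F·x = [235412/38955, 126286/12985, -85408/12985]
step 2: P̄ = F·P·Fᵀ + Q = [588111/12985 776109/12985 -401242/12985; 776109/12985 2364141/12985 -1889948/12985; -401242/12985 -1889948/12985 1787299/12985]
step 2: y = z − H·x̄ = [207128/5565]
step 2: S = H·P̄·Hᵀ + R = [542326/265]
step 2: K = P̄·Hᵀ·S⁻¹ = [-208317/1898141; -562038/1898141; 433649/1898141]
step 2: x' = x̄ + K·y = [78063172/39860961, -17209478/13286987, 76763704/39860961]
step 2: P' = (I − K·H)·P̄ = [274271691/13286987 -89479605/13286987 271211068/13286987; -89479605/13286987 35072223/13286987 -94451080/13286987; 271211068/13286987 -94451080/13286987 409609239/13286987]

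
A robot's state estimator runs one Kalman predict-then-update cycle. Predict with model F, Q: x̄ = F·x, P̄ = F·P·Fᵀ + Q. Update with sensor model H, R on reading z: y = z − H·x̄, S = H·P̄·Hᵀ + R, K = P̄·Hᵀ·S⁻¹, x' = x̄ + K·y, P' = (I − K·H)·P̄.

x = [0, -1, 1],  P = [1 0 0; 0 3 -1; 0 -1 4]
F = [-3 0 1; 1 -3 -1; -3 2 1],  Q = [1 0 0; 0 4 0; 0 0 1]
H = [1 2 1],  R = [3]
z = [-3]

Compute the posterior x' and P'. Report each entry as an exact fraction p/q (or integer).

x' = [-2/5, -82/85, -36/85]
P' = [53/5 -56/5 62/5; -56/5 1254/85 -1448/85; 62/5 -1448/85 1821/85]

x̄ = F·x = [1, 2, -1]
P̄ = F·P·Fᵀ + Q = [14 -4 11; -4 30 -20; 11 -20 22]
y = z − H·x̄ = [-7]
S = H·P̄·Hᵀ + R = [85]
K = P̄·Hᵀ·S⁻¹ = [1/5; 36/85; -7/85]
x' = x̄ + K·y = [-2/5, -82/85, -36/85]
P' = (I − K·H)·P̄ = [53/5 -56/5 62/5; -56/5 1254/85 -1448/85; 62/5 -1448/85 1821/85]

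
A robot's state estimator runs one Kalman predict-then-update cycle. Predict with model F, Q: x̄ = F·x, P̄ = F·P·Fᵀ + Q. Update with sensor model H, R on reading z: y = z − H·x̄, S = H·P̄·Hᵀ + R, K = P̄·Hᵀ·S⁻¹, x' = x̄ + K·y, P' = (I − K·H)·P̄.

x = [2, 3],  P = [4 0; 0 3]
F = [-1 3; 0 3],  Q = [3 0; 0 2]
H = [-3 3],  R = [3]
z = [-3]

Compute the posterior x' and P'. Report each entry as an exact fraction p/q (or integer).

x̄ = F·x = [7, 9]
P̄ = F·P·Fᵀ + Q = [34 27; 27 29]
y = z − H·x̄ = [-9]
S = H·P̄·Hᵀ + R = [84]
K = P̄·Hᵀ·S⁻¹ = [-1/4; 1/14]
x' = x̄ + K·y = [37/4, 117/14]
P' = (I − K·H)·P̄ = [115/4 57/2; 57/2 200/7]

x' = [37/4, 117/14]
P' = [115/4 57/2; 57/2 200/7]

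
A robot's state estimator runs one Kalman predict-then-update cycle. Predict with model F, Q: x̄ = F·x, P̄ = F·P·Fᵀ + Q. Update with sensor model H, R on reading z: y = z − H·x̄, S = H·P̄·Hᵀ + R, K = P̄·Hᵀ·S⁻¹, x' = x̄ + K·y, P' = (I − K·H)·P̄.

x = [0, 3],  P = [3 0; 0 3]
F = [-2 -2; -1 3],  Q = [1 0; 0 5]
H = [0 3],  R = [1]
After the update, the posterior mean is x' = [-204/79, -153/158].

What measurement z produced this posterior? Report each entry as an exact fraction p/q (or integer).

x̄ = F·x = [-6, 9]
P̄ = F·P·Fᵀ + Q = [25 -12; -12 35]
S = H·P̄·Hᵀ + R = [316]
K = P̄·Hᵀ·S⁻¹ = [-9/79; 105/316]
x' − x̄ = [270/79, -1575/158] = K·y
y = (KᵀK)⁻¹·Kᵀ·(x' − x̄) = [-30]
z = y + H·x̄ = [-30] + [27] = [-3]

z = [-3]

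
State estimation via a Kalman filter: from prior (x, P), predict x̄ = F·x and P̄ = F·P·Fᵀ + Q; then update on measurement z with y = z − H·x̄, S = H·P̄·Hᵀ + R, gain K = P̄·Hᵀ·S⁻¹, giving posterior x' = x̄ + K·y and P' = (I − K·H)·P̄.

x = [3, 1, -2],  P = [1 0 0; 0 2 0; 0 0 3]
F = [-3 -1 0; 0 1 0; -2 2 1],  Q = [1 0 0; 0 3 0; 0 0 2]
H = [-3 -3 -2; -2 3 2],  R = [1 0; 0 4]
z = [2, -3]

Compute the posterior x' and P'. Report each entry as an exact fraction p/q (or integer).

x̄ = F·x = [-10, 1, -6]
P̄ = F·P·Fᵀ + Q = [12 -2 2; -2 5 4; 2 4 17]
y = z − H·x̄ = [-37, -14]
S = H·P̄·Hᵀ + R = [258 -87; -87 221]
K = P̄·Hᵀ·S⁻¹ = [-9776/49449 -3222/16483; -1408/49449 1829/16483; -7838/49449 2104/16483]
x' = x̄ + K·y = [2546/49449, 24727/49449, -95056/49449]
P' = (I − K·H)·P̄ = [9688/49449 -4108/49449 -3482/49449; -4108/49449 75160/49449 -105874/49449; -3482/49449 -105874/49449 167953/49449]

x' = [2546/49449, 24727/49449, -95056/49449]
P' = [9688/49449 -4108/49449 -3482/49449; -4108/49449 75160/49449 -105874/49449; -3482/49449 -105874/49449 167953/49449]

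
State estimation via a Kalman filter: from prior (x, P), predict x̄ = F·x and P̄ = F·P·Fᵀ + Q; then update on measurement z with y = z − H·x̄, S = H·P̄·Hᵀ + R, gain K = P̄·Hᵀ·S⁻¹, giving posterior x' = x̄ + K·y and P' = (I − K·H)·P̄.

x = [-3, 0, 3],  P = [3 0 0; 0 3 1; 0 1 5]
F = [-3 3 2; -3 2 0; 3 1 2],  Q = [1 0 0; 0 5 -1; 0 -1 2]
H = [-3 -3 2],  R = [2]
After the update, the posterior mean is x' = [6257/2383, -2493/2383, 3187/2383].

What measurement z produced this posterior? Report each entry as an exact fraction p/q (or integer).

x̄ = F·x = [15, 9, -3]
P̄ = F·P·Fᵀ + Q = [87 49 10; 49 44 -18; 10 -18 56]
S = H·P̄·Hᵀ + R = [2383]
K = P̄·Hᵀ·S⁻¹ = [-388/2383; -315/2383; 136/2383]
x' − x̄ = [-29488/2383, -23940/2383, 10336/2383] = K·y
y = (KᵀK)⁻¹·Kᵀ·(x' − x̄) = [76]
z = y + H·x̄ = [76] + [-78] = [-2]

z = [-2]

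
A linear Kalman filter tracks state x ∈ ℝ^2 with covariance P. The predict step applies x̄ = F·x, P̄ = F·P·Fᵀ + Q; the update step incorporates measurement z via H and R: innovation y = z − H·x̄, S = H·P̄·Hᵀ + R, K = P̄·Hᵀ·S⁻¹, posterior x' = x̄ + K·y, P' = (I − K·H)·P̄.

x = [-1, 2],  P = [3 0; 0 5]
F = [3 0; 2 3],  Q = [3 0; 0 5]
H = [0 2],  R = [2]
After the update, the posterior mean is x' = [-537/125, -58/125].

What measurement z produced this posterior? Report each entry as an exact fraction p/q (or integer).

x̄ = F·x = [-3, 4]
P̄ = F·P·Fᵀ + Q = [30 18; 18 62]
S = H·P̄·Hᵀ + R = [250]
K = P̄·Hᵀ·S⁻¹ = [18/125; 62/125]
x' − x̄ = [-162/125, -558/125] = K·y
y = (KᵀK)⁻¹·Kᵀ·(x' − x̄) = [-9]
z = y + H·x̄ = [-9] + [8] = [-1]

z = [-1]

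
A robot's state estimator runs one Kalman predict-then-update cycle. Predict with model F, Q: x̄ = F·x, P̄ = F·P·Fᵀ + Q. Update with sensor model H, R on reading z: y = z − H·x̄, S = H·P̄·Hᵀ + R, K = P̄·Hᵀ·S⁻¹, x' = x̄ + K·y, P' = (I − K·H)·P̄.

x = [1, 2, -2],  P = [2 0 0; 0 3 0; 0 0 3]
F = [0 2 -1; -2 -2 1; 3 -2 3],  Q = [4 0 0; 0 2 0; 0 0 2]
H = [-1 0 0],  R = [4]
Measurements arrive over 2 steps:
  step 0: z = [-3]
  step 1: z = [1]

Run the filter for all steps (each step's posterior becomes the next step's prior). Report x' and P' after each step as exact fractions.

step 0: x' = [81/23, -139/23, -98/23], P' = [76/23 -60/23 -84/23; -60/23 350/23 -108/23; -84/23 -108/23 916/23]
step 1: x' = [-890/733, -3993/733, -1503/733], P' = [2840/733 -2676/733 -5120/733; -2676/733 16306/733 8128/733; -5120/733 8128/733 61738/733]

step 0: x̄ = F·x = [6, -8, -7]
step 0: P̄ = F·P·Fᵀ + Q = [19 -15 -21; -15 25 9; -21 9 59]
step 0: y = z − H·x̄ = [3]
step 0: S = H·P̄·Hᵀ + R = [23]
step 0: K = P̄·Hᵀ·S⁻¹ = [-19/23; 15/23; 21/23]
step 0: x' = x̄ + K·y = [81/23, -139/23, -98/23]
step 0: P' = (I − K·H)·P̄ = [76/23 -60/23 -84/23; -60/23 350/23 -108/23; -84/23 -108/23 916/23]
step 1: x̄ = F·x = [-180/23, 18/23, 227/23]
step 1: P̄ = F·P·Fᵀ + Q = [2840/23 -2676/23 -5120/23; -2676/23 2954/23 4928/23; -5120/23 4928/23 10878/23]
step 1: y = z − H·x̄ = [-157/23]
step 1: S = H·P̄·Hᵀ + R = [2932/23]
step 1: K = P̄·Hᵀ·S⁻¹ = [-710/733; 669/733; 1280/733]
step 1: x' = x̄ + K·y = [-890/733, -3993/733, -1503/733]
step 1: P' = (I − K·H)·P̄ = [2840/733 -2676/733 -5120/733; -2676/733 16306/733 8128/733; -5120/733 8128/733 61738/733]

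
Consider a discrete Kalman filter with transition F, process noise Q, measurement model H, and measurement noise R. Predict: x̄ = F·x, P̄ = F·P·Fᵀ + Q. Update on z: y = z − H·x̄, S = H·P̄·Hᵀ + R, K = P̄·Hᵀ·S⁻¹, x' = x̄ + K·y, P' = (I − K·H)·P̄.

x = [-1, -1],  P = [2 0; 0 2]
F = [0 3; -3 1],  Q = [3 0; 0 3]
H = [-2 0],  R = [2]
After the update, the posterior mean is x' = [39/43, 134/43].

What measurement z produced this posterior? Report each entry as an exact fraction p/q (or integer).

x̄ = F·x = [-3, 2]
P̄ = F·P·Fᵀ + Q = [21 6; 6 23]
S = H·P̄·Hᵀ + R = [86]
K = P̄·Hᵀ·S⁻¹ = [-21/43; -6/43]
x' − x̄ = [168/43, 48/43] = K·y
y = (KᵀK)⁻¹·Kᵀ·(x' − x̄) = [-8]
z = y + H·x̄ = [-8] + [6] = [-2]

z = [-2]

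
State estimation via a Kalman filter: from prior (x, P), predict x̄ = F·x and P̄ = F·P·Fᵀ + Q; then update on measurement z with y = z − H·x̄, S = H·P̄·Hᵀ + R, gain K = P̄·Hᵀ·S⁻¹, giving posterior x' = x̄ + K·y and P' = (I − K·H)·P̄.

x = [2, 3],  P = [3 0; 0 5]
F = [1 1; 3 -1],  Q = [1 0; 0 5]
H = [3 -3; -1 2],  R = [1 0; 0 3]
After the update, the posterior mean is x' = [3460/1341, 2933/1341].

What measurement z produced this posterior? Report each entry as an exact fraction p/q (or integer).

z = [1, 1]

x̄ = F·x = [5, 3]
P̄ = F·P·Fᵀ + Q = [9 4; 4 37]
S = H·P̄·Hᵀ + R = [343 -213; -213 144]
K = P̄·Hᵀ·S⁻¹ = [649/1341 2852/4023; 218/1341 2923/4023]
x' − x̄ = [-3245/1341, -1090/1341] = K·y
y = (KᵀK)⁻¹·Kᵀ·(x' − x̄) = [-5, 0]
z = y + H·x̄ = [-5, 0] + [6, 1] = [1, 1]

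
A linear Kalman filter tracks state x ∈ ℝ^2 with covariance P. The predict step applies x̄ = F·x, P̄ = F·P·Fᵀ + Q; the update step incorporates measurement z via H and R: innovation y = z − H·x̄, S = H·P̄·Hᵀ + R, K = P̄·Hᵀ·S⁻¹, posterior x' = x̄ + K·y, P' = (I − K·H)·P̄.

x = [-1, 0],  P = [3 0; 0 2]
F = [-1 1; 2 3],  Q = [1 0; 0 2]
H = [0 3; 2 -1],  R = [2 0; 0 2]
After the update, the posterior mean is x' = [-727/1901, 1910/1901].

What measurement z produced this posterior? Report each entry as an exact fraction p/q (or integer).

z = [3, -2]

x̄ = F·x = [1, -2]
P̄ = F·P·Fᵀ + Q = [6 0; 0 32]
S = H·P̄·Hᵀ + R = [290 -96; -96 58]
K = P̄·Hᵀ·S⁻¹ = [288/1901 870/1901; 624/1901 -16/1901]
x' − x̄ = [-2628/1901, 5712/1901] = K·y
y = (KᵀK)⁻¹·Kᵀ·(x' − x̄) = [9, -6]
z = y + H·x̄ = [9, -6] + [-6, 4] = [3, -2]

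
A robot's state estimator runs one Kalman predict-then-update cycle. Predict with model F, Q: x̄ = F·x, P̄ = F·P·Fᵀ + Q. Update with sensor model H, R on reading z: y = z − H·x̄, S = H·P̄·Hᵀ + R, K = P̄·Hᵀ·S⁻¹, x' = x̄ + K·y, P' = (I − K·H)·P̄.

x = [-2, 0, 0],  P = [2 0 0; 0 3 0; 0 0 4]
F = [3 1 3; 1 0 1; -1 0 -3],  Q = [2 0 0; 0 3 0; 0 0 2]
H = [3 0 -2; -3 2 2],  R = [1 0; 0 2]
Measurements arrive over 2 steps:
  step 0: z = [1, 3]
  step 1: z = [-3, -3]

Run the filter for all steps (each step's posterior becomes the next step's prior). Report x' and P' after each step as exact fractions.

step 0: x' = [-6363/6473, 10130/6473, -35668/19419], P' = [13222/6473 702/6473 19128/6473; 702/6473 4037/6473 -318/6473; 19128/6473 -318/6473 87532/19419]
step 1: x' = [55463543/678949775, -1734038529/678949775, 1014337649/678949775], P' = [548566146/678949775 57006762/678949775 752422128/678949775; 57006762/678949775 419396639/678949775 -57333334/678949775; 752422128/678949775 -57333334/678949775 1184640304/678949775]

step 0: x̄ = F·x = [-6, -2, 2]
step 0: P̄ = F·P·Fᵀ + Q = [59 18 -42; 18 9 -14; -42 -14 40]
step 0: y = z − H·x̄ = [23, -15]
step 0: S = H·P̄·Hᵀ + R = [1196 -1031; -1031 905]
step 0: K = P̄·Hᵀ·S⁻¹ = [1410/6473 -3/6473; 2742/6473 2666/6473; -2912/19419 502/19419]
step 0: x' = x̄ + K·y = [-6363/6473, 10130/6473, -35668/19419]
step 0: P' = (I − K·H)·P̄ = [13222/6473 702/6473 19128/6473; 702/6473 4037/6473 -318/6473; 19128/6473 -318/6473 87532/19419]
step 1: x̄ = F·x = [-44627/6473, -54757/19419, 42031/6473]
step 1: P̄ = F·P·Fᵀ + Q = [745185/6473 242350/6473 -531546/6473; 242350/6473 300223/19419 -177266/6473; -531546/6473 -177266/6473 403532/6473]
step 1: y = z − H·x̄ = [198524/6473, -602572/19419]
step 1: S = H·P̄·Hᵀ + R = [14705818/6473 -12536181/6473; -12536181/6473 32358781/19419]
step 1: K = P̄·Hᵀ·S⁻¹ = [20122026/96992825 -13420329/678949775; 40812422/96992825 276553162/678949775; -16002032/96992825 -1326222/678949775]
step 1: x' = x̄ + K·y = [55463543/678949775, -1734038529/678949775, 1014337649/678949775]
step 1: P' = (I − K·H)·P̄ = [548566146/678949775 57006762/678949775 752422128/678949775; 57006762/678949775 419396639/678949775 -57333334/678949775; 752422128/678949775 -57333334/678949775 1184640304/678949775]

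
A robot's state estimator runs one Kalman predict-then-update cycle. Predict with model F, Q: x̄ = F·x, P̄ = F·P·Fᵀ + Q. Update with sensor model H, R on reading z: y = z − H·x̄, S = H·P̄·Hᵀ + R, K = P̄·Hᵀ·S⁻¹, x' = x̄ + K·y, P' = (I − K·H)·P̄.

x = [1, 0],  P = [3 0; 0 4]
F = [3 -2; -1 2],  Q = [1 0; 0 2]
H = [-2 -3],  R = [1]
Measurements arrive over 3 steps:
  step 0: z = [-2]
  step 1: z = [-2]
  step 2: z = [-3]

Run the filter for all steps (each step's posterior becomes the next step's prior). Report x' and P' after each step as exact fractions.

step 0: x̄ = F·x = [3, -1]
step 0: P̄ = F·P·Fᵀ + Q = [44 -25; -25 21]
step 0: y = z − H·x̄ = [1]
step 0: S = H·P̄·Hᵀ + R = [66]
step 0: K = P̄·Hᵀ·S⁻¹ = [-13/66; -13/66]
step 0: x' = x̄ + K·y = [185/66, -79/66]
step 0: P' = (I − K·H)·P̄ = [2735/66 -1819/66; -1819/66 1217/66]
step 1: x̄ = F·x = [713/66, -343/66]
step 1: P̄ = F·P·Fᵀ + Q = [51377/66 -27625/66; -27625/66 15011/66]
step 1: y = z − H·x̄ = [265/66]
step 1: S = H·P̄·Hᵀ + R = [9173/66]
step 1: K = P̄·Hᵀ·S⁻¹ = [-19879/9173; 10217/9173]
step 1: x' = x̄ + K·y = [19279/9173, -6649/9173]
step 1: P' = (I − K·H)·P̄ = [1153130/9173 -762127/9173; -762127/9173 504679/9173]
step 2: x̄ = F·x = [71135/9173, -32577/9173]
step 2: P̄ = F·P·Fᵀ + Q = [21551583/9173 -11575122/9173; -11575122/9173 6238700/9173]
step 2: y = z − H·x̄ = [17020/9173]
step 2: S = H·P̄·Hᵀ + R = [3462341/9173]
step 2: K = P̄·Hᵀ·S⁻¹ = [-8377800/3462341; 4434144/3462341]
step 2: x' = x̄ + K·y = [11305295/3462341, -4068849/3462341]
step 2: P' = (I − K·H)·P̄ = [483091311/3462341 -319268274/3462341; -319268274/3462341 211367468/3462341]

step 0: x' = [185/66, -79/66], P' = [2735/66 -1819/66; -1819/66 1217/66]
step 1: x' = [19279/9173, -6649/9173], P' = [1153130/9173 -762127/9173; -762127/9173 504679/9173]
step 2: x' = [11305295/3462341, -4068849/3462341], P' = [483091311/3462341 -319268274/3462341; -319268274/3462341 211367468/3462341]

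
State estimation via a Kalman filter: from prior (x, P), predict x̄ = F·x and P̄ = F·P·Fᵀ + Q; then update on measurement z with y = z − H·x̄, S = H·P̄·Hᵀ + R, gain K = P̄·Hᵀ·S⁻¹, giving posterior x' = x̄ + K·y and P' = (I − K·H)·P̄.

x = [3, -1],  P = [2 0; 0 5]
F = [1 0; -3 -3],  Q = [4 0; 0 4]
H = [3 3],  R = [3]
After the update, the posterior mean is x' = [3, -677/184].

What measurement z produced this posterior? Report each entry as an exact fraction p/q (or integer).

x̄ = F·x = [3, -6]
P̄ = F·P·Fᵀ + Q = [6 -6; -6 67]
S = H·P̄·Hᵀ + R = [552]
K = P̄·Hᵀ·S⁻¹ = [0; 61/184]
x' − x̄ = [0, 427/184] = K·y
y = (KᵀK)⁻¹·Kᵀ·(x' − x̄) = [7]
z = y + H·x̄ = [7] + [-9] = [-2]

z = [-2]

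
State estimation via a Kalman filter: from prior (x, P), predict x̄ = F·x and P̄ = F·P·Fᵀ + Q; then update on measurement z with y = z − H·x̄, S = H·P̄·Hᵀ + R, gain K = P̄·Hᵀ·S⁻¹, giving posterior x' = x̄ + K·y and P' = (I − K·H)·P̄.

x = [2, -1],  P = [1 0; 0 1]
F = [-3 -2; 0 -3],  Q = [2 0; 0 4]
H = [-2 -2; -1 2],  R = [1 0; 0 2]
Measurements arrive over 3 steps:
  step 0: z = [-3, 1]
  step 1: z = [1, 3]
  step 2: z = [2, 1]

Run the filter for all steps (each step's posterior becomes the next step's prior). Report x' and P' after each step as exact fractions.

step 0: x' = [2803/6089, 6065/6089], P' = [1938/6089 -942/6089; -942/6089 1457/6089]
step 1: x' = [-120287/86149, 65797/86149], P' = [915504/3015215 -445416/3015215; -445416/3015215 705989/3015215]
step 2: x' = [-478526264/729500491, -167809311/729500491], P' = [221085111/729500491 -107491728/729500491; -107491728/729500491 170615365/729500491]

step 0: x̄ = F·x = [-4, 3]
step 0: P̄ = F·P·Fᵀ + Q = [15 6; 6 13]
step 0: y = z − H·x̄ = [-5, -9]
step 0: S = H·P̄·Hᵀ + R = [161 -34; -34 45]
step 0: K = P̄·Hᵀ·S⁻¹ = [-1992/6089 -1911/6089; -1030/6089 1928/6089]
step 0: x' = x̄ + K·y = [2803/6089, 6065/6089]
step 0: P' = (I − K·H)·P̄ = [1938/6089 -942/6089; -942/6089 1457/6089]
step 1: x̄ = F·x = [-20539/6089, -18195/6089]
step 1: P̄ = F·P·Fᵀ + Q = [24144/6089 264/6089; 264/6089 37469/6089]
step 1: y = z − H·x̄ = [-71379/6089, 34118/6089]
step 1: S = H·P̄·Hᵀ + R = [254653/6089 -102116/6089; -102116/6089 185142/6089]
step 1: K = P̄·Hᵀ·S⁻¹ = [-940176/3015215 -18432/61535; -521146/3015215 18953/61535]
step 1: x' = x̄ + K·y = [-120287/86149, 65797/86149]
step 1: P' = (I − K·H)·P̄ = [915504/3015215 -445416/3015215; -445416/3015215 705989/3015215]
step 2: x̄ = F·x = [229267/86149, -197391/86149]
step 2: P̄ = F·P·Fᵀ + Q = [2349786/603043 45438/603043; 45438/603043 18414761/3015215]
step 2: y = z − H·x̄ = [236050/86149, 710198/86149]
step 2: S = H·P̄·Hᵀ + R = [125487499/3015215 -50615564/3015215; -50615564/3015215 90529644/3015215]
step 2: K = P̄·Hᵀ·S⁻¹ = [-227186766/729500491 -436068567/1459000982; -126247274/729500491 224361229/729500491]
step 2: x' = x̄ + K·y = [-478526264/729500491, -167809311/729500491]
step 2: P' = (I − K·H)·P̄ = [221085111/729500491 -107491728/729500491; -107491728/729500491 170615365/729500491]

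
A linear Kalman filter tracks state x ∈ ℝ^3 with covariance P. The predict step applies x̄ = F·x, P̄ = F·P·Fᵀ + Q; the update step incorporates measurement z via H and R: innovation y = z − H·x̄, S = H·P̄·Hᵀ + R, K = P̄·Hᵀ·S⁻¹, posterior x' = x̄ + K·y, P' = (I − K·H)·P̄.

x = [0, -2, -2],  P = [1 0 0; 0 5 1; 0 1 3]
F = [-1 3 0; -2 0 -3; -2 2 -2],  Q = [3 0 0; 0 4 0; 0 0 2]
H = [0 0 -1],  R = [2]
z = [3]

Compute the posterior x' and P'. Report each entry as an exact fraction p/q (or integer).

x' = [-135/16, 9/2, -45/16]
P' = [223/8 -20 13/8; -20 27 1; 13/8 1 15/8]

x̄ = F·x = [-6, 6, 0]
P̄ = F·P·Fᵀ + Q = [49 -7 26; -7 35 16; 26 16 30]
y = z − H·x̄ = [3]
S = H·P̄·Hᵀ + R = [32]
K = P̄·Hᵀ·S⁻¹ = [-13/16; -1/2; -15/16]
x' = x̄ + K·y = [-135/16, 9/2, -45/16]
P' = (I − K·H)·P̄ = [223/8 -20 13/8; -20 27 1; 13/8 1 15/8]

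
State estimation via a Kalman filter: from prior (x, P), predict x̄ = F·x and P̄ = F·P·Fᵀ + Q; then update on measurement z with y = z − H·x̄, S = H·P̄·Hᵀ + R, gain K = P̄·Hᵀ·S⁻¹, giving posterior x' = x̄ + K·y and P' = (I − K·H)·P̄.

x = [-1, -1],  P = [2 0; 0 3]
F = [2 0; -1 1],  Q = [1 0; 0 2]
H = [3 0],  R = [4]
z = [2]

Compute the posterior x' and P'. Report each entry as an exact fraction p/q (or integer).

x̄ = F·x = [-2, 0]
P̄ = F·P·Fᵀ + Q = [9 -4; -4 7]
y = z − H·x̄ = [8]
S = H·P̄·Hᵀ + R = [85]
K = P̄·Hᵀ·S⁻¹ = [27/85; -12/85]
x' = x̄ + K·y = [46/85, -96/85]
P' = (I − K·H)·P̄ = [36/85 -16/85; -16/85 451/85]

x' = [46/85, -96/85]
P' = [36/85 -16/85; -16/85 451/85]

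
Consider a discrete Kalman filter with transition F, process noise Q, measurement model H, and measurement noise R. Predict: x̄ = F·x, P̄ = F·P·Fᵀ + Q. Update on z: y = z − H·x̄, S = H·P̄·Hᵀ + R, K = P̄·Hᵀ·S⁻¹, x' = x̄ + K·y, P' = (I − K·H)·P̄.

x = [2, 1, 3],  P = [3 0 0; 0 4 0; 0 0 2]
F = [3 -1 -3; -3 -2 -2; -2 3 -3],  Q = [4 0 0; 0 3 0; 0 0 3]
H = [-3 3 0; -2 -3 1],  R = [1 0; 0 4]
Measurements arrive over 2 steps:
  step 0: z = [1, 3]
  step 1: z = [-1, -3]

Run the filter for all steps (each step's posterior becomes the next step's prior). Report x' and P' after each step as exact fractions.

step 0: x' = [-493999/148737, -51806/17295, -3082443/247895], P' = [359539/148737 8146/3459 555296/49579; 8146/3459 41573/17295 64693/5765; 555296/49579 64693/5765 14017077/247895]
step 1: x' = [230088276802/251194853217, 156776017220/251194853217, 170486492933/251194853217], P' = [178735281695/251194853217 161209271966/251194853217 196820872888/83731617739; 161209271966/251194853217 171390013147/251194853217 585693028801/251194853217; 196820872888/83731617739 585693028801/251194853217 2687951139347/251194853217]

step 0: x̄ = F·x = [-4, -14, -10]
step 0: P̄ = F·P·Fᵀ + Q = [53 -7 -12; -7 54 6; -12 6 69]
step 0: y = z − H·x̄ = [31, -37]
step 0: S = H·P̄·Hᵀ + R = [1090 -135; -135 699]
step 0: K = P̄·Hᵀ·S⁻¹ = [-9261/49579 -26006/148737; 843/5765 -605/3459; 15957/247895 5936/49579]
step 0: x' = x̄ + K·y = [-493999/148737, -51806/17295, -3082443/247895]
step 0: P' = (I − K·H)·P̄ = [359539/148737 8146/3459 555296/49579; 8146/3459 41573/17295 64693/5765; 555296/49579 64693/5765 14017077/247895]
step 1: x̄ = F·x = [4511932/148737, 30359959/743685, 25999003/743685]
step 1: P̄ = F·P·Fᵀ + Q = [57807367/148737 65240147/148737 61303316/148737; 65240147/148737 381498926/743685 351893492/743685; 61303316/148737 351893492/743685 332691119/743685]
step 1: y = z − H·x̄ = [-8048194/247895, 35989713/247895]
step 1: S = H·P̄·Hᵀ + R = [54650768/247895 -194845461/247895; -194845461/247895 1834095027/247895]
step 1: K = P̄·Hᵀ·S⁻¹ = [-17526009729/83731617739 -62658940156/251194853217; 10180741181/83731617739 -20907962881/83731617739; -4769589863/83731617739 -62513296096/251194853217]
step 1: x' = x̄ + K·y = [230088276802/251194853217, 156776017220/251194853217, 170486492933/251194853217]
step 1: P' = (I − K·H)·P̄ = [178735281695/251194853217 161209271966/251194853217 196820872888/83731617739; 161209271966/251194853217 171390013147/251194853217 585693028801/251194853217; 196820872888/83731617739 585693028801/251194853217 2687951139347/251194853217]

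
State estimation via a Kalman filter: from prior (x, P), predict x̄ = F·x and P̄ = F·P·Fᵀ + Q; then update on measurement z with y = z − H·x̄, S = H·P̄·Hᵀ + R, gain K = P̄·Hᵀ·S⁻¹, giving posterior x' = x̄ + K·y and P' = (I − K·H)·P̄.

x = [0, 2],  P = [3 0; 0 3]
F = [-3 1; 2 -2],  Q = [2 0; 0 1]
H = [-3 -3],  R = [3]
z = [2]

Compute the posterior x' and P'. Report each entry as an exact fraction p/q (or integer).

x' = [22/7, -27/7]
P' = [176/7 -174/7; -174/7 697/28]

x̄ = F·x = [2, -4]
P̄ = F·P·Fᵀ + Q = [32 -24; -24 25]
y = z − H·x̄ = [-4]
S = H·P̄·Hᵀ + R = [84]
K = P̄·Hᵀ·S⁻¹ = [-2/7; -1/28]
x' = x̄ + K·y = [22/7, -27/7]
P' = (I − K·H)·P̄ = [176/7 -174/7; -174/7 697/28]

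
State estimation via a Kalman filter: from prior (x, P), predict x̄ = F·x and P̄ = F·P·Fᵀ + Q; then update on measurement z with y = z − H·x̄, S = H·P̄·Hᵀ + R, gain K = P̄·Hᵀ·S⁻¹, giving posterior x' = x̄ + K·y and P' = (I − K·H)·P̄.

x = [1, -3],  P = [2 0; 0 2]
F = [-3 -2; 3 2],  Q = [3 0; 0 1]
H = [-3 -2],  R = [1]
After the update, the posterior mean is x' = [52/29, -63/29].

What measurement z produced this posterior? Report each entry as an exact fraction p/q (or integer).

x̄ = F·x = [3, -3]
P̄ = F·P·Fᵀ + Q = [29 -26; -26 27]
S = H·P̄·Hᵀ + R = [58]
K = P̄·Hᵀ·S⁻¹ = [-35/58; 12/29]
x' − x̄ = [-35/29, 24/29] = K·y
y = (KᵀK)⁻¹·Kᵀ·(x' − x̄) = [2]
z = y + H·x̄ = [2] + [-3] = [-1]

z = [-1]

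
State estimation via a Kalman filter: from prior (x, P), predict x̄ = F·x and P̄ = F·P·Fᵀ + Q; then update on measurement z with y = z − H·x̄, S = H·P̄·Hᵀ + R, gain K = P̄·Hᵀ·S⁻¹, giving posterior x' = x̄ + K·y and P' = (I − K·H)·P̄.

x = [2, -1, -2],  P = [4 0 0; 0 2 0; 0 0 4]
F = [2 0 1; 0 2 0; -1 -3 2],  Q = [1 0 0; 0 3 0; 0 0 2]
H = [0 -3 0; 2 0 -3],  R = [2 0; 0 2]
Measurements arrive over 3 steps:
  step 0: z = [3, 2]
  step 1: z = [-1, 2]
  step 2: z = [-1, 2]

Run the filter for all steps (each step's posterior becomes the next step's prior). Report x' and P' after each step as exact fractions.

step 0: x' = [3247/16691, -17533/16691, -9441/16691], P' = [261429/16691 -1512/16691 172872/16691; -1512/16691 3610/16691 -1032/16691; 172872/16691 -1032/16691 117992/16691]
step 1: x' = [567844789/204314707, 41686883/204314707, 244797880/204314707], P' = [2824505791/204314707 -24229632/204314707 1808984194/204314707; -24229632/204314707 42917114/204314707 -16222512/204314707; 1808984194/204314707 -16222512/204314707 1201773398/204314707]
step 2: x' = [-1896826891658/2282890670597, 754025506373/2282890670597, -2858430238194/2282890670597], P' = [29567666885855/2282890670597 -260082728784/2282890670597 18911284523558/2282890670597; -260082728784/2282890670597 479388606934/2282890670597 -174139250256/2282890670597; 18911284523558/2282890670597 -174139250256/2282890670597 12577849723338/2282890670597]

step 0: x̄ = F·x = [2, -2, -3]
step 0: P̄ = F·P·Fᵀ + Q = [21 0 0; 0 11 -12; 0 -12 40]
step 0: y = z − H·x̄ = [-3, -11]
step 0: S = H·P̄·Hᵀ + R = [101 -108; -108 446]
step 0: K = P̄·Hᵀ·S⁻¹ = [2268/16691 2121/16691; -5415/16691 36/16691; 1548/16691 -4116/16691]
step 0: x' = x̄ + K·y = [3247/16691, -17533/16691, -9441/16691]
step 0: P' = (I − K·H)·P̄ = [261429/16691 -1512/16691 172872/16691; -1512/16691 3610/16691 -1032/16691; 172872/16691 -1032/16691 117992/16691]
step 1: x̄ = F·x = [-2947/16691, -35066/16691, 30470/16691]
step 1: P̄ = F·P·Fᵀ + Q = [1871887/16691 -8112/16691 243910/16691; -8112/16691 64513/16691 -22764/16691; 243910/16691 -22764/16691 111093/16691]
step 1: y = z − H·x̄ = [-121889/16691, 130686/16691]
step 1: S = H·P̄·Hᵀ + R = [613999/16691 -156204/16691; -156204/16691 5593847/16691]
step 1: K = P̄·Hᵀ·S⁻¹ = [36344448/204314707 111029500/204314707; -64375671/204314707 104136/204314707; 24333768/204314707 6324097/204314707]
step 1: x' = x̄ + K·y = [567844789/204314707, 41686883/204314707, 244797880/204314707]
step 1: P' = (I − K·H)·P̄ = [2824505791/204314707 -24229632/204314707 1808984194/204314707; -24229632/204314707 42917114/204314707 -16222512/204314707; 1808984194/204314707 -16222512/204314707 1201773398/204314707]
step 2: x̄ = F·x = [1380487458/204314707, 83373766/204314707, -203309678/204314707]
step 2: P̄ = F·P·Fᵀ + Q = [19940048045/204314707 -129363552/204314707 2375533124/204314707; -129363552/204314707 784612577/204314707 -273933468/204314707; 2375533124/204314707 -273933468/204314707 1239838399/204314707]
step 2: y = z − H·x̄ = [45806591/204314707, -2962274536/204314707]
step 2: S = H·P̄·Hᵀ + R = [7470142607/204314707 -1689219900/204314707; -1689219900/204314707 62820969697/204314707]
step 2: K = P̄·Hᵀ·S⁻¹ = [390124093176/2282890670597 1200740100518/2282890670597; -719082910401/2282890670597 1126146600/2282890670597; 261208875384/2282890670597 44509938551/2282890670597]
step 2: x' = x̄ + K·y = [-1896826891658/2282890670597, 754025506373/2282890670597, -2858430238194/2282890670597]
step 2: P' = (I − K·H)·P̄ = [29567666885855/2282890670597 -260082728784/2282890670597 18911284523558/2282890670597; -260082728784/2282890670597 479388606934/2282890670597 -174139250256/2282890670597; 18911284523558/2282890670597 -174139250256/2282890670597 12577849723338/2282890670597]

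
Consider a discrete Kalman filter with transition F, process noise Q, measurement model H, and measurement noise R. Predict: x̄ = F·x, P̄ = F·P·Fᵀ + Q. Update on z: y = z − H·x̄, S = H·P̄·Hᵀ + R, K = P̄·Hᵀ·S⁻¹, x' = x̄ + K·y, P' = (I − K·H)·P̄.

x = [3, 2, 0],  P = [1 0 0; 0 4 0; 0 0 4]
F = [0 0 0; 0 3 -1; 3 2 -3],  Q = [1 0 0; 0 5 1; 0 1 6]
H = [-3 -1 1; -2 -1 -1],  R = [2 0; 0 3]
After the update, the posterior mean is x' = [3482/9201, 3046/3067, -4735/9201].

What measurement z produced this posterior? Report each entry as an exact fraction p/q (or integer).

x̄ = F·x = [0, 6, 13]
P̄ = F·P·Fᵀ + Q = [1 0 0; 0 45 37; 0 37 67]
S = H·P̄·Hᵀ + R = [49 -16; -16 193]
K = P̄·Hᵀ·S⁻¹ = [-611/9201 -146/9201; -952/3067 -1382/3067; 4126/9201 -4616/9201]
x' − x̄ = [3482/9201, -15356/3067, -124348/9201] = K·y
y = (KᵀK)⁻¹·Kᵀ·(x' − x̄) = [-10, 18]
z = y + H·x̄ = [-10, 18] + [7, -19] = [-3, -1]

z = [-3, -1]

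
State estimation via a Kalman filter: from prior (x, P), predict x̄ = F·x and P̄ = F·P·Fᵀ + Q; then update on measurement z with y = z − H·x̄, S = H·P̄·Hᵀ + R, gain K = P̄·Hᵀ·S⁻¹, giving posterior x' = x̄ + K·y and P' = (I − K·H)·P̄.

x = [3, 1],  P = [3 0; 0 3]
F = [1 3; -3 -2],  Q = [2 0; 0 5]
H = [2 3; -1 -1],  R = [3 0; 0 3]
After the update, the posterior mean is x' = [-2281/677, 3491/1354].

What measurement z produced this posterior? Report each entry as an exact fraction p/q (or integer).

z = [2, 3]

x̄ = F·x = [6, -11]
P̄ = F·P·Fᵀ + Q = [32 -27; -27 44]
S = H·P̄·Hᵀ + R = [203 -61; -61 25]
K = P̄·Hᵀ·S⁻¹ = [-365/677 -1026/677; 913/1354 1307/1354]
x' − x̄ = [-6343/677, 18385/1354] = K·y
y = (KᵀK)⁻¹·Kᵀ·(x' − x̄) = [23, -2]
z = y + H·x̄ = [23, -2] + [-21, 5] = [2, 3]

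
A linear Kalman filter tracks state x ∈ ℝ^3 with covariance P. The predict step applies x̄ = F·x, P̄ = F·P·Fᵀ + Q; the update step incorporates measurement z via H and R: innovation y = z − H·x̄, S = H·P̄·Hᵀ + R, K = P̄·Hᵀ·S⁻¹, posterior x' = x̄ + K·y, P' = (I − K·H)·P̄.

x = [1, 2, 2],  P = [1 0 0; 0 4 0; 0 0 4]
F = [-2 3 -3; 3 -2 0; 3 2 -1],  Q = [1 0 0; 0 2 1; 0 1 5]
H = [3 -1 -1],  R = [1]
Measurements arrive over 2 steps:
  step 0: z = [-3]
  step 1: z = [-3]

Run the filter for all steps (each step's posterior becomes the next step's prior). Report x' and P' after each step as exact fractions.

step 0: x̄ = F·x = [-2, -1, 5]
step 0: P̄ = F·P·Fᵀ + Q = [77 -30 30; -30 27 -6; 30 -6 34]
step 0: y = z − H·x̄ = [7]
step 0: S = H·P̄·Hᵀ + R = [743]
step 0: K = P̄·Hᵀ·S⁻¹ = [231/743; -111/743; 62/743]
step 0: x' = x̄ + K·y = [131/743, -1520/743, 4149/743]
step 0: P' = (I − K·H)·P̄ = [3850/743 3351/743 7968/743; 3351/743 7740/743 2424/743; 7968/743 2424/743 21418/743]
step 1: x̄ = F·x = [-17269/743, 3433/743, -6796/743]
step 1: P̄ = F·P·Fᵀ + Q = [290337/743 -83145/743 26757/743; -83145/743 26884/743 -14623/743; 26757/743 -14623/743 73451/743]
step 1: y = z − H·x̄ = [46215/743]
step 1: S = H·P̄·Hᵀ + R = [3023193/743]
step 1: K = P̄·Hᵀ·S⁻¹ = [309133/1007731; -87232/1007731; 21443/3023193]
step 1: x' = x̄ + K·y = [-4193708/1007731, -769699/1007731, -8772827/1007731]
step 1: P' = (I − K·H)·P̄ = [7929960/1007731 -3888189/1007731 27368936/1007731; -3888189/1007731 5738324/1007731 -17315659/1007731; 27368936/1007731 -17315659/1007731 298245958/3023193]

step 0: x' = [131/743, -1520/743, 4149/743], P' = [3850/743 3351/743 7968/743; 3351/743 7740/743 2424/743; 7968/743 2424/743 21418/743]
step 1: x' = [-4193708/1007731, -769699/1007731, -8772827/1007731], P' = [7929960/1007731 -3888189/1007731 27368936/1007731; -3888189/1007731 5738324/1007731 -17315659/1007731; 27368936/1007731 -17315659/1007731 298245958/3023193]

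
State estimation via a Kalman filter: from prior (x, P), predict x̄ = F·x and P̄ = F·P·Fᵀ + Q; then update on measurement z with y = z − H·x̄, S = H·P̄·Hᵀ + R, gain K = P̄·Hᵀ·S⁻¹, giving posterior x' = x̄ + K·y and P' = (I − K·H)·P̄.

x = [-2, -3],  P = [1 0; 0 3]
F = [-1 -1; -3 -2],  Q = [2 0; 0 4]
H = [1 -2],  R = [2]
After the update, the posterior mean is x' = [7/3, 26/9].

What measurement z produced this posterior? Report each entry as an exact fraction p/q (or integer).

z = [-3]

x̄ = F·x = [5, 12]
P̄ = F·P·Fᵀ + Q = [6 9; 9 25]
S = H·P̄·Hᵀ + R = [72]
K = P̄·Hᵀ·S⁻¹ = [-1/6; -41/72]
x' − x̄ = [-8/3, -82/9] = K·y
y = (KᵀK)⁻¹·Kᵀ·(x' − x̄) = [16]
z = y + H·x̄ = [16] + [-19] = [-3]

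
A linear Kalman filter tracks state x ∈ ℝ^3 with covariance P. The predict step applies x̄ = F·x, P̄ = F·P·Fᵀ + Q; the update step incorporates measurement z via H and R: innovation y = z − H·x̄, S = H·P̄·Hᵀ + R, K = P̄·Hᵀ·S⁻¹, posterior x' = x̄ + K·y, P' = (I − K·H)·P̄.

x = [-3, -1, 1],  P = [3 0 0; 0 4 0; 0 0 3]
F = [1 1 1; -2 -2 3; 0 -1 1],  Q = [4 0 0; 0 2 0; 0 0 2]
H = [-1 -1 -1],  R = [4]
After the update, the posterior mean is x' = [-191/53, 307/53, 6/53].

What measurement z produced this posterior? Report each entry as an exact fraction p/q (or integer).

z = [-2]

x̄ = F·x = [-3, 11, 2]
P̄ = F·P·Fᵀ + Q = [14 -5 -1; -5 57 17; -1 17 9]
S = H·P̄·Hᵀ + R = [106]
K = P̄·Hᵀ·S⁻¹ = [-4/53; -69/106; -25/106]
x' − x̄ = [-32/53, -276/53, -100/53] = K·y
y = (KᵀK)⁻¹·Kᵀ·(x' − x̄) = [8]
z = y + H·x̄ = [8] + [-10] = [-2]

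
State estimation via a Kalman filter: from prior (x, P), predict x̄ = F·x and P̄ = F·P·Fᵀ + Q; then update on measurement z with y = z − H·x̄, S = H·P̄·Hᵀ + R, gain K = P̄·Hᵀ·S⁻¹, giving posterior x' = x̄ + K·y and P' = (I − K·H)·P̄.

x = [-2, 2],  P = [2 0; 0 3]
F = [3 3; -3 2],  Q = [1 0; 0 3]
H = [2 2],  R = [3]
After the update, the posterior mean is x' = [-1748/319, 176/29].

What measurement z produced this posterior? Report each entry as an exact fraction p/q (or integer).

x̄ = F·x = [0, 10]
P̄ = F·P·Fᵀ + Q = [46 0; 0 33]
S = H·P̄·Hᵀ + R = [319]
K = P̄·Hᵀ·S⁻¹ = [92/319; 6/29]
x' − x̄ = [-1748/319, -114/29] = K·y
y = (KᵀK)⁻¹·Kᵀ·(x' − x̄) = [-19]
z = y + H·x̄ = [-19] + [20] = [1]

z = [1]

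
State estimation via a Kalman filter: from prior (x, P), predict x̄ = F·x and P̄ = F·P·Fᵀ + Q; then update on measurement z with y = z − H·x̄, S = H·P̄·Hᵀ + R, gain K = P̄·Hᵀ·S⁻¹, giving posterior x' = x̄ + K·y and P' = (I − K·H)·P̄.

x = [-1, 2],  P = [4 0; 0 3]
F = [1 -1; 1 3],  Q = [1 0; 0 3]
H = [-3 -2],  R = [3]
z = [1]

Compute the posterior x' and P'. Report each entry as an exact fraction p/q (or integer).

x̄ = F·x = [-3, 5]
P̄ = F·P·Fᵀ + Q = [8 -5; -5 34]
y = z − H·x̄ = [2]
S = H·P̄·Hᵀ + R = [151]
K = P̄·Hᵀ·S⁻¹ = [-14/151; -53/151]
x' = x̄ + K·y = [-481/151, 649/151]
P' = (I − K·H)·P̄ = [1012/151 -1497/151; -1497/151 2325/151]

x' = [-481/151, 649/151]
P' = [1012/151 -1497/151; -1497/151 2325/151]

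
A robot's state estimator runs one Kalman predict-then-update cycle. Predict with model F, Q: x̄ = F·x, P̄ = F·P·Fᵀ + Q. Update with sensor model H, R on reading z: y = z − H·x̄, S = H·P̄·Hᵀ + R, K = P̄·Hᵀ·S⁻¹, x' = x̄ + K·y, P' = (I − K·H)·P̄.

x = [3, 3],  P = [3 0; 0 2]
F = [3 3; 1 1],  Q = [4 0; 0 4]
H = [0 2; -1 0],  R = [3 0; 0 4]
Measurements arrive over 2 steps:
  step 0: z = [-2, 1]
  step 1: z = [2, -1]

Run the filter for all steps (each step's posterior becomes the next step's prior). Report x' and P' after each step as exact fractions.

step 0: x̄ = F·x = [18, 6]
step 0: P̄ = F·P·Fᵀ + Q = [49 15; 15 9]
step 0: y = z − H·x̄ = [-14, 19]
step 0: S = H·P̄·Hᵀ + R = [39 -30; -30 53]
step 0: K = P̄·Hᵀ·S⁻¹ = [40/389 -337/389; 168/389 -15/389]
step 0: x' = x̄ + K·y = [39/389, -303/389]
step 0: P' = (I − K·H)·P̄ = [1348/389 60/389; 60/389 252/389]
step 1: x̄ = F·x = [-792/389, -264/389]
step 1: P̄ = F·P·Fᵀ + Q = [17036/389 5160/389; 5160/389 3276/389]
step 1: y = z − H·x̄ = [1306/389, -1181/389]
step 1: S = H·P̄·Hᵀ + R = [14271/389 -10320/389; -10320/389 18592/389]
step 1: K = P̄·Hᵀ·S⁻¹ = [430/4253 -29267/34024; 1836/4253 -645/17012]
step 1: x' = x̄ + K·y = [31131/34024, 15069/17012]
step 1: P' = (I − K·H)·P̄ = [29267/8506 645/4253; 645/4253 2754/4253]

step 0: x' = [39/389, -303/389], P' = [1348/389 60/389; 60/389 252/389]
step 1: x' = [31131/34024, 15069/17012], P' = [29267/8506 645/4253; 645/4253 2754/4253]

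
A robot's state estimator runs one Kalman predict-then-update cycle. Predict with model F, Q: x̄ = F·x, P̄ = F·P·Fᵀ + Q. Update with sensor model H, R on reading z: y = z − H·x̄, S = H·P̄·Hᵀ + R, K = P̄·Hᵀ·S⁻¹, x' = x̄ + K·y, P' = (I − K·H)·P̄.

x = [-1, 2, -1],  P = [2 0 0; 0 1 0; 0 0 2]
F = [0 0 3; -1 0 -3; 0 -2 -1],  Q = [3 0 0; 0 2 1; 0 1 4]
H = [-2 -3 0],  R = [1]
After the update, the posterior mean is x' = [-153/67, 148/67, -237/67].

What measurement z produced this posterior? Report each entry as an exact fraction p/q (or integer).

z = [-2]

x̄ = F·x = [-3, 4, -3]
P̄ = F·P·Fᵀ + Q = [21 -18 -6; -18 22 7; -6 7 10]
S = H·P̄·Hᵀ + R = [67]
K = P̄·Hᵀ·S⁻¹ = [12/67; -30/67; -9/67]
x' − x̄ = [48/67, -120/67, -36/67] = K·y
y = (KᵀK)⁻¹·Kᵀ·(x' − x̄) = [4]
z = y + H·x̄ = [4] + [-6] = [-2]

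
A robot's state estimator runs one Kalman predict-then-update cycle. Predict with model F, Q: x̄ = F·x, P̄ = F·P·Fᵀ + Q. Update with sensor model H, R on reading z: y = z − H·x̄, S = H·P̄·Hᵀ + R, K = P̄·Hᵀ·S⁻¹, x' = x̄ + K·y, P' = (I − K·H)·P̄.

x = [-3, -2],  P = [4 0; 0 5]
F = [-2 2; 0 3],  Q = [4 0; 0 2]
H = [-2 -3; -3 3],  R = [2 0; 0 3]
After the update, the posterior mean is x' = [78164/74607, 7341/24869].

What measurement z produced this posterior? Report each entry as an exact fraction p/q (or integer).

x̄ = F·x = [2, -6]
P̄ = F·P·Fᵀ + Q = [40 30; 30 47]
S = H·P̄·Hᵀ + R = [945 -93; -93 246]
K = P̄·Hᵀ·S⁻¹ = [-14870/74607 -14720/74607; -4967/24869 3278/24869]
x' − x̄ = [-71050/74607, 156555/24869] = K·y
y = (KᵀK)⁻¹·Kᵀ·(x' − x̄) = [-17, 22]
z = y + H·x̄ = [-17, 22] + [14, -24] = [-3, -2]

z = [-3, -2]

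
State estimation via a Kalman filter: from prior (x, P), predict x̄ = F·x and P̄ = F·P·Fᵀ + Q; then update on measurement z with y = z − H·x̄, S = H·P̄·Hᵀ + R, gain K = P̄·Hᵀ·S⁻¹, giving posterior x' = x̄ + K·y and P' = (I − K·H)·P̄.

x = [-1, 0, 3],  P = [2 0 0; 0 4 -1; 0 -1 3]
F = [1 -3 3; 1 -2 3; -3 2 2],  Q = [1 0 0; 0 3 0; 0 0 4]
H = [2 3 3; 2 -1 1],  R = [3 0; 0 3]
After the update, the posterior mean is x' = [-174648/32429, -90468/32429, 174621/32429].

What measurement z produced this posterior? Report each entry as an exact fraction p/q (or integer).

z = [-3, -3]

x̄ = F·x = [8, 8, 9]
P̄ = F·P·Fᵀ + Q = [84 68 -12; 68 60 -6; -12 -6 42]
S = H·P̄·Hᵀ + R = [1821 458; 458 133]
K = P̄·Hᵀ·S⁻¹ = [4384/32429 6360/32429; 7574/32429 -9014/32429; 180/32429 5232/32429]
x' − x̄ = [-434080/32429, -349900/32429, -117240/32429] = K·y
y = (KᵀK)⁻¹·Kᵀ·(x' − x̄) = [-70, -20]
z = y + H·x̄ = [-70, -20] + [67, 17] = [-3, -3]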